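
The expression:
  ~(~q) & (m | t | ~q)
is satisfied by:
  {t: True, m: True, q: True}
  {t: True, q: True, m: False}
  {m: True, q: True, t: False}


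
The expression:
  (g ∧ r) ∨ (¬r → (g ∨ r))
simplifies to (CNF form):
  g ∨ r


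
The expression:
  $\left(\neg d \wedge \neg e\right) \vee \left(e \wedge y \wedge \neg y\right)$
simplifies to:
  $\neg d \wedge \neg e$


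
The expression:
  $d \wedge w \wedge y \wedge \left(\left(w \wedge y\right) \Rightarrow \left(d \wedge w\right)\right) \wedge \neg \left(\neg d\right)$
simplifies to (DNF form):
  $d \wedge w \wedge y$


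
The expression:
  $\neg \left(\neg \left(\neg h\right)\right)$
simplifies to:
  $\neg h$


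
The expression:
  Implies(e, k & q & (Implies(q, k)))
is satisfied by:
  {q: True, k: True, e: False}
  {q: True, k: False, e: False}
  {k: True, q: False, e: False}
  {q: False, k: False, e: False}
  {q: True, e: True, k: True}


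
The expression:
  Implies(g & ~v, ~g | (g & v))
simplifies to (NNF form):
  v | ~g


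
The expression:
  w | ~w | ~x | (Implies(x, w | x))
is always true.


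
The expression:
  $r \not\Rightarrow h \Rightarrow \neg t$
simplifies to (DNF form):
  $h \vee \neg r \vee \neg t$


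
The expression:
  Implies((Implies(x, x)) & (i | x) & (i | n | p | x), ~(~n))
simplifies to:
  n | (~i & ~x)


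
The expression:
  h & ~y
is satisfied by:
  {h: True, y: False}


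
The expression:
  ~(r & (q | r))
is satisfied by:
  {r: False}


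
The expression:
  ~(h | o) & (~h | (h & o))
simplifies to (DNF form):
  ~h & ~o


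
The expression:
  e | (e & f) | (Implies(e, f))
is always true.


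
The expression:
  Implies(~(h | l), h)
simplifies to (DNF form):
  h | l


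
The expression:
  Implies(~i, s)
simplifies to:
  i | s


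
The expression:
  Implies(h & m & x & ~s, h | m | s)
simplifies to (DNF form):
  True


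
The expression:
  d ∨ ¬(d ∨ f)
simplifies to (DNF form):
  d ∨ ¬f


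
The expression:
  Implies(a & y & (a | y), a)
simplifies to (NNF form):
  True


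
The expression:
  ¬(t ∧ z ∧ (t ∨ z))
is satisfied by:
  {t: False, z: False}
  {z: True, t: False}
  {t: True, z: False}


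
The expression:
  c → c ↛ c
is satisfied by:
  {c: False}


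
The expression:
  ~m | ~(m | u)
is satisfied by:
  {m: False}


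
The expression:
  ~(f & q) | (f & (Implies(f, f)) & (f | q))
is always true.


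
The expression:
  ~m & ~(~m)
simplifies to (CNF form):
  False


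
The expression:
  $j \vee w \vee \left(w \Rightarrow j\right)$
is always true.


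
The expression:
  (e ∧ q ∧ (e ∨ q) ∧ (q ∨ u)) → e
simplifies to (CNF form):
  True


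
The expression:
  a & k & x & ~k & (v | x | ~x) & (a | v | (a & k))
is never true.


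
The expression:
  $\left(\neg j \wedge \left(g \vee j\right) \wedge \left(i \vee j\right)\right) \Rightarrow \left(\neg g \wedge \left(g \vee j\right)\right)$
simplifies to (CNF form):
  $j \vee \neg g \vee \neg i$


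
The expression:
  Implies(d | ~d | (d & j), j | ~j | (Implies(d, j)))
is always true.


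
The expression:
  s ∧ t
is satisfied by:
  {t: True, s: True}


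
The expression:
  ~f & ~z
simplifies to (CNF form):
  ~f & ~z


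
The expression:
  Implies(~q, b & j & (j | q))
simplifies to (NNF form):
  q | (b & j)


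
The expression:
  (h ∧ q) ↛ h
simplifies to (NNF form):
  False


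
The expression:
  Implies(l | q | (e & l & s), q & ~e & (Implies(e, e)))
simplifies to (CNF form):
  (q | ~l) & (q | ~q) & (~e | ~l) & (~e | ~q)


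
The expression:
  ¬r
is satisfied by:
  {r: False}


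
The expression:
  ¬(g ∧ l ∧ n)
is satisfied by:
  {l: False, n: False, g: False}
  {g: True, l: False, n: False}
  {n: True, l: False, g: False}
  {g: True, n: True, l: False}
  {l: True, g: False, n: False}
  {g: True, l: True, n: False}
  {n: True, l: True, g: False}


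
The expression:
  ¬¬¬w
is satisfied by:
  {w: False}


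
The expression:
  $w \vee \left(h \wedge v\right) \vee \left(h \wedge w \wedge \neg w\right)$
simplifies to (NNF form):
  $w \vee \left(h \wedge v\right)$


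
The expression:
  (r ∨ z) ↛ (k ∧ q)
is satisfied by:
  {r: True, z: True, k: False, q: False}
  {r: True, k: False, q: False, z: False}
  {z: True, k: False, q: False, r: False}
  {r: True, q: True, z: True, k: False}
  {r: True, q: True, k: False, z: False}
  {q: True, z: True, k: False, r: False}
  {z: True, r: True, k: True, q: False}
  {r: True, k: True, q: False, z: False}
  {z: True, k: True, q: False, r: False}


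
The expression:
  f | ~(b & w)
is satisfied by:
  {f: True, b: False, w: False}
  {f: False, b: False, w: False}
  {w: True, f: True, b: False}
  {w: True, f: False, b: False}
  {b: True, f: True, w: False}
  {b: True, f: False, w: False}
  {b: True, w: True, f: True}


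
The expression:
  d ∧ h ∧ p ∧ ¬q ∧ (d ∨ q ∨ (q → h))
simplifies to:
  d ∧ h ∧ p ∧ ¬q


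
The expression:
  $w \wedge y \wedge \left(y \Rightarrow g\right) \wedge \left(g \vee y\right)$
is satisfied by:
  {g: True, w: True, y: True}


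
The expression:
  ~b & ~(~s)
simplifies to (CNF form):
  s & ~b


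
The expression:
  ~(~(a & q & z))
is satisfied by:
  {a: True, z: True, q: True}


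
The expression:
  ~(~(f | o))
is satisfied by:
  {o: True, f: True}
  {o: True, f: False}
  {f: True, o: False}


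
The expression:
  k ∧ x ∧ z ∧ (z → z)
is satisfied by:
  {z: True, x: True, k: True}


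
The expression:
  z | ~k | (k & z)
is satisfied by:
  {z: True, k: False}
  {k: False, z: False}
  {k: True, z: True}


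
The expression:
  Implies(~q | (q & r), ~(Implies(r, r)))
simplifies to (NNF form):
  q & ~r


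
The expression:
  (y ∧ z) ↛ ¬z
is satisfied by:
  {z: True, y: True}


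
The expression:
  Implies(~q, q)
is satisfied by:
  {q: True}


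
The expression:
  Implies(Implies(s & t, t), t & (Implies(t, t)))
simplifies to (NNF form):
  t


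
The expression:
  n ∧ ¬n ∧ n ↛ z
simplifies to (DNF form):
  False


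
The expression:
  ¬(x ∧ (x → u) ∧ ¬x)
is always true.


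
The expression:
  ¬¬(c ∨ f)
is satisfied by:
  {c: True, f: True}
  {c: True, f: False}
  {f: True, c: False}


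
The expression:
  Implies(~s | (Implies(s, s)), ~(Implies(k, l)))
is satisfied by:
  {k: True, l: False}


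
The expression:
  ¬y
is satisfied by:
  {y: False}


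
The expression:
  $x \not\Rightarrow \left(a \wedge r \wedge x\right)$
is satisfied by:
  {x: True, a: False, r: False}
  {r: True, x: True, a: False}
  {a: True, x: True, r: False}


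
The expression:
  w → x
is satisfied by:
  {x: True, w: False}
  {w: False, x: False}
  {w: True, x: True}


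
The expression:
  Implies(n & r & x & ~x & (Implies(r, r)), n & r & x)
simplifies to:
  True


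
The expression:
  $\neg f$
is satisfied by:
  {f: False}


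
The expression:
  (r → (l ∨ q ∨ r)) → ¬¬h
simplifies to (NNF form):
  h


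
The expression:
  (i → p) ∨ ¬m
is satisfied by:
  {p: True, m: False, i: False}
  {m: False, i: False, p: False}
  {i: True, p: True, m: False}
  {i: True, m: False, p: False}
  {p: True, m: True, i: False}
  {m: True, p: False, i: False}
  {i: True, m: True, p: True}


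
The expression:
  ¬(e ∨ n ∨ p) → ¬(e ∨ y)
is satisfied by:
  {n: True, e: True, p: True, y: False}
  {n: True, e: True, p: False, y: False}
  {n: True, p: True, e: False, y: False}
  {n: True, p: False, e: False, y: False}
  {e: True, p: True, n: False, y: False}
  {e: True, n: False, p: False, y: False}
  {e: False, p: True, n: False, y: False}
  {e: False, n: False, p: False, y: False}
  {n: True, y: True, e: True, p: True}
  {n: True, y: True, e: True, p: False}
  {n: True, y: True, p: True, e: False}
  {n: True, y: True, p: False, e: False}
  {y: True, e: True, p: True, n: False}
  {y: True, e: True, p: False, n: False}
  {y: True, p: True, e: False, n: False}


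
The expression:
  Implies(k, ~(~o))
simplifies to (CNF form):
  o | ~k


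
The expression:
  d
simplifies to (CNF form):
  d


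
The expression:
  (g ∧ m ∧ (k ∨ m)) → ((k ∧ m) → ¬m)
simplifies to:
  ¬g ∨ ¬k ∨ ¬m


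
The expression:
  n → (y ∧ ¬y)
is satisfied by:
  {n: False}


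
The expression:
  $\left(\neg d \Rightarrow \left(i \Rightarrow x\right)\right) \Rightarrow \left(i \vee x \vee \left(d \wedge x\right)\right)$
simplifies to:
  $i \vee x$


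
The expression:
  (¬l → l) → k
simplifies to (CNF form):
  k ∨ ¬l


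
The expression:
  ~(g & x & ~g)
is always true.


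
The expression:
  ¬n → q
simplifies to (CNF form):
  n ∨ q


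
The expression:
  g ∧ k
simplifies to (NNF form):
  g ∧ k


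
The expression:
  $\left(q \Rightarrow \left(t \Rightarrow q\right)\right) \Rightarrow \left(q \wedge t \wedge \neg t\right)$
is never true.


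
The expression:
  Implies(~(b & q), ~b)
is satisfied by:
  {q: True, b: False}
  {b: False, q: False}
  {b: True, q: True}


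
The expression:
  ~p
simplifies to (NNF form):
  ~p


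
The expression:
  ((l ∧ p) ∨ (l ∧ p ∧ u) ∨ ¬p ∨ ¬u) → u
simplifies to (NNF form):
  u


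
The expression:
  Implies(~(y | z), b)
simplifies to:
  b | y | z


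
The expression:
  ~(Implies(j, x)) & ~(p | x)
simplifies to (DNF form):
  j & ~p & ~x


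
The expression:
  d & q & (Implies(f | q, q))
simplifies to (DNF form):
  d & q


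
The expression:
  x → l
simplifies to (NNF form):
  l ∨ ¬x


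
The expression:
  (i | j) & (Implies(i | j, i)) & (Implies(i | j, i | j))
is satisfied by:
  {i: True}


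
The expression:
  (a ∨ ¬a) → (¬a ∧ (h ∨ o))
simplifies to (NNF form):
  ¬a ∧ (h ∨ o)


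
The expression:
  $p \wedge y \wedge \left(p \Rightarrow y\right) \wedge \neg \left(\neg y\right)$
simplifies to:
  $p \wedge y$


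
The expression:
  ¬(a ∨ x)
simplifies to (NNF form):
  ¬a ∧ ¬x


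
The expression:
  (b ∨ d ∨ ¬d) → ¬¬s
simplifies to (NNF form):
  s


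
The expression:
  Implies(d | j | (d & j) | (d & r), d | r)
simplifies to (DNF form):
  d | r | ~j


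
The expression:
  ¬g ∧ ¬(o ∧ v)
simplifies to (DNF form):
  (¬g ∧ ¬o) ∨ (¬g ∧ ¬v)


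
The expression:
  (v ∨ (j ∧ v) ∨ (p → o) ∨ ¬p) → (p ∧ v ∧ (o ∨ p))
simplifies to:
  p ∧ (v ∨ ¬o)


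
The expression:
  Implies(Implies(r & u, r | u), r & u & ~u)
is never true.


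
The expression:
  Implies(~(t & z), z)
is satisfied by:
  {z: True}


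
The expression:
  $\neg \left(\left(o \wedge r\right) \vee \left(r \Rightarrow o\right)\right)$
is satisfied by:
  {r: True, o: False}


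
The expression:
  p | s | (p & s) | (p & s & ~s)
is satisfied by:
  {p: True, s: True}
  {p: True, s: False}
  {s: True, p: False}


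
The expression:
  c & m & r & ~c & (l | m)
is never true.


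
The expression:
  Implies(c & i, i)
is always true.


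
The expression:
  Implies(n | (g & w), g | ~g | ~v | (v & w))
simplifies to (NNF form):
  True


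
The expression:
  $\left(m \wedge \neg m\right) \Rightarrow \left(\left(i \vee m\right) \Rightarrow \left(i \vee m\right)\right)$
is always true.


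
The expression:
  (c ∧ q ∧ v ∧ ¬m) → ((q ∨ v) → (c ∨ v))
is always true.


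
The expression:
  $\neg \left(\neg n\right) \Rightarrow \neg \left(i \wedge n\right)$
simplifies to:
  $\neg i \vee \neg n$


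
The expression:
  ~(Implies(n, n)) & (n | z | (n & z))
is never true.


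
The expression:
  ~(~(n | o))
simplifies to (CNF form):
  n | o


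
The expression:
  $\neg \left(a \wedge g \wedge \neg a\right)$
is always true.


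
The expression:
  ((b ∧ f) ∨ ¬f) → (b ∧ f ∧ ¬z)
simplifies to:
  f ∧ (¬b ∨ ¬z)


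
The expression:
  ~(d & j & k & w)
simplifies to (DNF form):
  ~d | ~j | ~k | ~w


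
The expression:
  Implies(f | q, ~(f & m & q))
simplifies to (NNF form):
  ~f | ~m | ~q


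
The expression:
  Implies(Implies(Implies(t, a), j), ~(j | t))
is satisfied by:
  {a: True, t: False, j: False}
  {t: False, j: False, a: False}
  {a: True, t: True, j: False}


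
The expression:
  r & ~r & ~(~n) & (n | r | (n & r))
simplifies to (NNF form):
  False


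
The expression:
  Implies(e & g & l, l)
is always true.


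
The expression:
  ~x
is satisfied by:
  {x: False}


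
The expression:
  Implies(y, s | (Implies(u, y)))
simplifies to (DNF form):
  True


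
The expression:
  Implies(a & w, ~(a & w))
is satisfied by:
  {w: False, a: False}
  {a: True, w: False}
  {w: True, a: False}


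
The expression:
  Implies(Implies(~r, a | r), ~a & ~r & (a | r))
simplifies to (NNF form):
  ~a & ~r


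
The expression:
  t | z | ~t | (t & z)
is always true.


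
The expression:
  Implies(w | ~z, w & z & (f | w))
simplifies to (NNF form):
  z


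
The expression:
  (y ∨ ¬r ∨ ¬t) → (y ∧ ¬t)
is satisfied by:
  {y: True, r: True, t: False}
  {y: True, r: False, t: False}
  {t: True, r: True, y: False}


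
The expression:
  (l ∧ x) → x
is always true.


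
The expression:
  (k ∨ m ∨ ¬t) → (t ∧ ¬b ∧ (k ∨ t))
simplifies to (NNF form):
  t ∧ (¬b ∨ ¬k) ∧ (¬b ∨ ¬m)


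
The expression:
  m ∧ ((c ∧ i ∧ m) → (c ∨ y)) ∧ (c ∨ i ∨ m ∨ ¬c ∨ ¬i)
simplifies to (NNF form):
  m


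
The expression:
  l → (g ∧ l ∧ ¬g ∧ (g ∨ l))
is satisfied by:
  {l: False}


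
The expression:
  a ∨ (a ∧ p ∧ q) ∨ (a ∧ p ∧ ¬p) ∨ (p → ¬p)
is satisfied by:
  {a: True, p: False}
  {p: False, a: False}
  {p: True, a: True}


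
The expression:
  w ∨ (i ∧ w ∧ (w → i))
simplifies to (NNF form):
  w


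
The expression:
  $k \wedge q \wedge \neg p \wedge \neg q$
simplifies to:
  $\text{False}$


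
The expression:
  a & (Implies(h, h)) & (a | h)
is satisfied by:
  {a: True}


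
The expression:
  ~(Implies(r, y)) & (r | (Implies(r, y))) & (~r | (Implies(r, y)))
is never true.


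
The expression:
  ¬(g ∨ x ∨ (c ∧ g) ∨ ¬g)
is never true.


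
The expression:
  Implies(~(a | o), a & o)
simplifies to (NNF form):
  a | o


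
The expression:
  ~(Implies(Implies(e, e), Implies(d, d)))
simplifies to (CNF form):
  False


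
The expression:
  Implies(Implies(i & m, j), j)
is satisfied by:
  {i: True, j: True, m: True}
  {i: True, j: True, m: False}
  {j: True, m: True, i: False}
  {j: True, m: False, i: False}
  {i: True, m: True, j: False}


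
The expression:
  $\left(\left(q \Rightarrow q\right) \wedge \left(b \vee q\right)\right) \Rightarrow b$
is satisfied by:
  {b: True, q: False}
  {q: False, b: False}
  {q: True, b: True}


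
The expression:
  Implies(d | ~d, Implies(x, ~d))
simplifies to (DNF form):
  ~d | ~x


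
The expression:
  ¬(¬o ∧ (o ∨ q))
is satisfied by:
  {o: True, q: False}
  {q: False, o: False}
  {q: True, o: True}


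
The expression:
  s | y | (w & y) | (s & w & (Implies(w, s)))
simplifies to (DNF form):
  s | y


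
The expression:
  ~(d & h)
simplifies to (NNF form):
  ~d | ~h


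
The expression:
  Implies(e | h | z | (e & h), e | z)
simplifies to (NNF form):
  e | z | ~h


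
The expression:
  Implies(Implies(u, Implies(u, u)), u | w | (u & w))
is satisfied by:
  {u: True, w: True}
  {u: True, w: False}
  {w: True, u: False}


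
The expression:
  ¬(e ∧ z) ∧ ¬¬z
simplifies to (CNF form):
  z ∧ ¬e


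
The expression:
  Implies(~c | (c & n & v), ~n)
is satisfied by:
  {c: True, v: False, n: False}
  {v: False, n: False, c: False}
  {c: True, v: True, n: False}
  {v: True, c: False, n: False}
  {n: True, c: True, v: False}


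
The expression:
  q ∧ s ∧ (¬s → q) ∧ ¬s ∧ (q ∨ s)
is never true.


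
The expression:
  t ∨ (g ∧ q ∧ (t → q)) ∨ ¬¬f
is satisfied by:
  {q: True, t: True, f: True, g: True}
  {q: True, t: True, f: True, g: False}
  {t: True, f: True, g: True, q: False}
  {t: True, f: True, g: False, q: False}
  {q: True, t: True, g: True, f: False}
  {q: True, t: True, g: False, f: False}
  {t: True, g: True, f: False, q: False}
  {t: True, g: False, f: False, q: False}
  {q: True, f: True, g: True, t: False}
  {q: True, f: True, g: False, t: False}
  {f: True, g: True, t: False, q: False}
  {f: True, t: False, g: False, q: False}
  {q: True, g: True, t: False, f: False}


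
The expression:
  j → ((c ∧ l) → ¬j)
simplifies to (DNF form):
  ¬c ∨ ¬j ∨ ¬l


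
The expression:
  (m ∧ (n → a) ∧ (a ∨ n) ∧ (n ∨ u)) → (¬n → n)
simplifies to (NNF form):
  n ∨ ¬a ∨ ¬m ∨ ¬u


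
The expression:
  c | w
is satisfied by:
  {c: True, w: True}
  {c: True, w: False}
  {w: True, c: False}


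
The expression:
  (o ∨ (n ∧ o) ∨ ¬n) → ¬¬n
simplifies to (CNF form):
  n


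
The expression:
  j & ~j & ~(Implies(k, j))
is never true.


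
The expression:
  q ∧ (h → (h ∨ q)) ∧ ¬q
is never true.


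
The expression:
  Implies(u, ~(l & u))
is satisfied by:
  {l: False, u: False}
  {u: True, l: False}
  {l: True, u: False}


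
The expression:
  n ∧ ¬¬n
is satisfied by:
  {n: True}


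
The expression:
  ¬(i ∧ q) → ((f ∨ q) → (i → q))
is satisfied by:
  {q: True, i: False, f: False}
  {q: False, i: False, f: False}
  {f: True, q: True, i: False}
  {f: True, q: False, i: False}
  {i: True, q: True, f: False}
  {i: True, q: False, f: False}
  {i: True, f: True, q: True}


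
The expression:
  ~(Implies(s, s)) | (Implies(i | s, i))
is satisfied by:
  {i: True, s: False}
  {s: False, i: False}
  {s: True, i: True}


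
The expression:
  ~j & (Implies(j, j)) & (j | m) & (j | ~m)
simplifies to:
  False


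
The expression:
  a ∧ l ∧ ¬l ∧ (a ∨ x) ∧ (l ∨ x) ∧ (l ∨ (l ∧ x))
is never true.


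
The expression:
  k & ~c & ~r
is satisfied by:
  {k: True, r: False, c: False}


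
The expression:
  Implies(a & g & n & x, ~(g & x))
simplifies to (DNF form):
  ~a | ~g | ~n | ~x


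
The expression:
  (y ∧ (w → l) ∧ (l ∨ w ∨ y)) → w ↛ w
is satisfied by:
  {w: True, y: False, l: False}
  {w: False, y: False, l: False}
  {l: True, w: True, y: False}
  {l: True, w: False, y: False}
  {y: True, w: True, l: False}


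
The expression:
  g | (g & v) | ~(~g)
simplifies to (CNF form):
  g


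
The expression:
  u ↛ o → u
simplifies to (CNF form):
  True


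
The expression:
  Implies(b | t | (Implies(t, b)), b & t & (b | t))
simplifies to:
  b & t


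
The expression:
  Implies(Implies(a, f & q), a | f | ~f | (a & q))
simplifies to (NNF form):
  True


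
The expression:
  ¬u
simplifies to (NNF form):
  ¬u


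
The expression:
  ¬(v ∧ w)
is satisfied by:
  {w: False, v: False}
  {v: True, w: False}
  {w: True, v: False}


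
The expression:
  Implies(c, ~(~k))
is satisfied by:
  {k: True, c: False}
  {c: False, k: False}
  {c: True, k: True}


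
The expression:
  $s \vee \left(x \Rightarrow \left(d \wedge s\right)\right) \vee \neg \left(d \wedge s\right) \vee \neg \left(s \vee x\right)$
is always true.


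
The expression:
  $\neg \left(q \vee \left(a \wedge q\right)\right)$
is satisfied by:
  {q: False}


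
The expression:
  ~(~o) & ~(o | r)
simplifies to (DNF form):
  False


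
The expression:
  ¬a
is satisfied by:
  {a: False}


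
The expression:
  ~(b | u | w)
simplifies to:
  ~b & ~u & ~w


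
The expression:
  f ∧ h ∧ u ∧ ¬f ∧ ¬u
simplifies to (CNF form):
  False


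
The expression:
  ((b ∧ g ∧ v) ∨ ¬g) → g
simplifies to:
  g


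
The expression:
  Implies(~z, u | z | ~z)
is always true.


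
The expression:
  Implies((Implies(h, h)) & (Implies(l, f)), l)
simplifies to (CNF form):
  l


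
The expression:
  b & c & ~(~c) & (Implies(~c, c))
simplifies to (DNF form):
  b & c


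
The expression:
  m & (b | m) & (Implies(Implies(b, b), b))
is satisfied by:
  {m: True, b: True}


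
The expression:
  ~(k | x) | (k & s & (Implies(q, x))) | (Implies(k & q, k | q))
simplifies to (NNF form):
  True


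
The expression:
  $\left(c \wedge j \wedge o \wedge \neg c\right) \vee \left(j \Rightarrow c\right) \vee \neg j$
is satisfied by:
  {c: True, j: False}
  {j: False, c: False}
  {j: True, c: True}


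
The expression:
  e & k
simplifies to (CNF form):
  e & k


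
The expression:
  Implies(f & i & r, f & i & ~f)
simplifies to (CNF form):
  ~f | ~i | ~r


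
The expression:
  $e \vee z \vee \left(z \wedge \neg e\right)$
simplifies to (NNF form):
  $e \vee z$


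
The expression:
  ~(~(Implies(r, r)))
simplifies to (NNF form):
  True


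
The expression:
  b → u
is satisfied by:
  {u: True, b: False}
  {b: False, u: False}
  {b: True, u: True}


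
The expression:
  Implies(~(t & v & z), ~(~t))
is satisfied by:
  {t: True}


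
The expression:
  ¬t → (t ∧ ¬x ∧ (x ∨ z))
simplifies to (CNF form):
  t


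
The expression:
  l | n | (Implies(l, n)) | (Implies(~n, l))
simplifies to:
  True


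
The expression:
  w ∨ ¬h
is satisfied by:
  {w: True, h: False}
  {h: False, w: False}
  {h: True, w: True}


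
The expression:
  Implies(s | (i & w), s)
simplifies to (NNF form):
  s | ~i | ~w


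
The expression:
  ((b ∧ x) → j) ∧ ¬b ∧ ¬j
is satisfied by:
  {j: False, b: False}


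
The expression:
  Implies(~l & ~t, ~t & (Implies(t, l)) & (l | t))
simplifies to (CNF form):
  l | t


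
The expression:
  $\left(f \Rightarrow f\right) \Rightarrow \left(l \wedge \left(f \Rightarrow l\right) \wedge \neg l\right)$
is never true.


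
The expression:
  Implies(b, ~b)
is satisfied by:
  {b: False}


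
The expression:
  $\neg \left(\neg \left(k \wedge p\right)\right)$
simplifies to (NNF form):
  $k \wedge p$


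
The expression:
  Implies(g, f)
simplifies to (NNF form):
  f | ~g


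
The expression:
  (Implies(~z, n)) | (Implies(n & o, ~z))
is always true.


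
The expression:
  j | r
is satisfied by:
  {r: True, j: True}
  {r: True, j: False}
  {j: True, r: False}


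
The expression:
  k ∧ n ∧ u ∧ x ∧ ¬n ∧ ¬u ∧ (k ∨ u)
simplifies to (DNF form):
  False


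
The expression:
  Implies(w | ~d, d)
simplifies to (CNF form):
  d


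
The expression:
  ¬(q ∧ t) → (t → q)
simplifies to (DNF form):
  q ∨ ¬t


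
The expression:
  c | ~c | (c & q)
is always true.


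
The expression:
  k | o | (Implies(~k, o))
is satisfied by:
  {k: True, o: True}
  {k: True, o: False}
  {o: True, k: False}


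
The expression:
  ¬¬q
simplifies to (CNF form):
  q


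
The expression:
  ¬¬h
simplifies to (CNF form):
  h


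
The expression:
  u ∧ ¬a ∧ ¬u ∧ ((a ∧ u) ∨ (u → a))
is never true.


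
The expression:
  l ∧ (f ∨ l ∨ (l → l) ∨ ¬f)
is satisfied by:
  {l: True}


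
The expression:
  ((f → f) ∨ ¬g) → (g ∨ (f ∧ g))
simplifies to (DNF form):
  g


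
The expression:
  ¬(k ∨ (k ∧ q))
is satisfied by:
  {k: False}


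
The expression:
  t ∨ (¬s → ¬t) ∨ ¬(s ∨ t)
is always true.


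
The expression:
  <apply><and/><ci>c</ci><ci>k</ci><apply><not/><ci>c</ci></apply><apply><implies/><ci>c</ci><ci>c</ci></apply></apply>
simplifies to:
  <false/>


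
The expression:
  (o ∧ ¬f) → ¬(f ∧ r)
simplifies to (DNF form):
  True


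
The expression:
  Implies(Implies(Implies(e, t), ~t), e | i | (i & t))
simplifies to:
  e | i | t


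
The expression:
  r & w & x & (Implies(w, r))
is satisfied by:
  {r: True, w: True, x: True}


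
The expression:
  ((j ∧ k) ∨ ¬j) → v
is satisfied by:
  {v: True, j: True, k: False}
  {v: True, j: False, k: False}
  {v: True, k: True, j: True}
  {v: True, k: True, j: False}
  {j: True, k: False, v: False}


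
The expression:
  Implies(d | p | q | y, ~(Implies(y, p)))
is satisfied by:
  {y: True, d: False, p: False, q: False}
  {y: True, q: True, d: False, p: False}
  {y: True, d: True, p: False, q: False}
  {y: True, q: True, d: True, p: False}
  {q: False, d: False, p: False, y: False}


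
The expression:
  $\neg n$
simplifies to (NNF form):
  $\neg n$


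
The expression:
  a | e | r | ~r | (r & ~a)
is always true.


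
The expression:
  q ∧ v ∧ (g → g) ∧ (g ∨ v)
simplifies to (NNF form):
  q ∧ v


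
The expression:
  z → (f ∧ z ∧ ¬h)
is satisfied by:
  {f: True, h: False, z: False}
  {h: False, z: False, f: False}
  {f: True, h: True, z: False}
  {h: True, f: False, z: False}
  {z: True, f: True, h: False}


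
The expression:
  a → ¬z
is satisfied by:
  {z: False, a: False}
  {a: True, z: False}
  {z: True, a: False}


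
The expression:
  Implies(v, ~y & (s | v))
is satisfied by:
  {v: False, y: False}
  {y: True, v: False}
  {v: True, y: False}


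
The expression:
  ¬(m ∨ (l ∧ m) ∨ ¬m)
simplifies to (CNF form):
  False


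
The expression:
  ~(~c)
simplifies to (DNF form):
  c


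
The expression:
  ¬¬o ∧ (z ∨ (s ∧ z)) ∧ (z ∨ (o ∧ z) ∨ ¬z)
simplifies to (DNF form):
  o ∧ z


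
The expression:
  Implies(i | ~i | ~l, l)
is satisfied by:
  {l: True}


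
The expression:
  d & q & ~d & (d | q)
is never true.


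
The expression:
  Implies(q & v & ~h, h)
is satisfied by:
  {h: True, v: False, q: False}
  {v: False, q: False, h: False}
  {h: True, q: True, v: False}
  {q: True, v: False, h: False}
  {h: True, v: True, q: False}
  {v: True, h: False, q: False}
  {h: True, q: True, v: True}


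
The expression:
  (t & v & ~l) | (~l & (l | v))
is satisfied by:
  {v: True, l: False}


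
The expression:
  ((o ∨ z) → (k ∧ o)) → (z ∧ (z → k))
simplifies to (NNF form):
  z ∨ (o ∧ ¬k)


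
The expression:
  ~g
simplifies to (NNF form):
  ~g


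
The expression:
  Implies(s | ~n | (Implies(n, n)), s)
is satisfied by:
  {s: True}


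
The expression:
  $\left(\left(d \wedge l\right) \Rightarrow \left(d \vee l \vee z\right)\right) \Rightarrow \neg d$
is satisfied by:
  {d: False}


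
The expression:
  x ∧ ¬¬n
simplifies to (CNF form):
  n ∧ x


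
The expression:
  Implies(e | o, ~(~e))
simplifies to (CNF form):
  e | ~o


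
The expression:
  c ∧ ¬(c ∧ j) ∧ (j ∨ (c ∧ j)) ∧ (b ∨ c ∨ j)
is never true.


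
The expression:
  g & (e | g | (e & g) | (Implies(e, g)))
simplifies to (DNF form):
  g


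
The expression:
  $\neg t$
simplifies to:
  $\neg t$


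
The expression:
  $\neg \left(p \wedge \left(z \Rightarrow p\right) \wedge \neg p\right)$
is always true.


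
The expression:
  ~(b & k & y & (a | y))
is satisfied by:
  {k: False, y: False, b: False}
  {b: True, k: False, y: False}
  {y: True, k: False, b: False}
  {b: True, y: True, k: False}
  {k: True, b: False, y: False}
  {b: True, k: True, y: False}
  {y: True, k: True, b: False}


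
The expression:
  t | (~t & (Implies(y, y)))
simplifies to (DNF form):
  True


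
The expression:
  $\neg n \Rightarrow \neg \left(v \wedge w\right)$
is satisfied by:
  {n: True, w: False, v: False}
  {w: False, v: False, n: False}
  {n: True, v: True, w: False}
  {v: True, w: False, n: False}
  {n: True, w: True, v: False}
  {w: True, n: False, v: False}
  {n: True, v: True, w: True}


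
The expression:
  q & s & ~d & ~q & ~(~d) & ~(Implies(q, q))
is never true.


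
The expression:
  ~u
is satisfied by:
  {u: False}


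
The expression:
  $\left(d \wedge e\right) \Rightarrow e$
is always true.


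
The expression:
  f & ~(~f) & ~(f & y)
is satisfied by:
  {f: True, y: False}


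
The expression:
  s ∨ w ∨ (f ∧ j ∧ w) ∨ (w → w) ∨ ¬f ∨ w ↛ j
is always true.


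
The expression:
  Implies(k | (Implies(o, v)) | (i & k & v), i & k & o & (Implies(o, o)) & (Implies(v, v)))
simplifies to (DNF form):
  (i & k & o) | (i & o & ~v) | (k & o & ~k) | (o & ~k & ~v)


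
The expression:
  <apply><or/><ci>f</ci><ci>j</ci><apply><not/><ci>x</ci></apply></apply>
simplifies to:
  <apply><or/><ci>f</ci><ci>j</ci><apply><not/><ci>x</ci></apply></apply>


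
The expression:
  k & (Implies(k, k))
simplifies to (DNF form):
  k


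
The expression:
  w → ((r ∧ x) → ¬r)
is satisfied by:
  {w: False, x: False, r: False}
  {r: True, w: False, x: False}
  {x: True, w: False, r: False}
  {r: True, x: True, w: False}
  {w: True, r: False, x: False}
  {r: True, w: True, x: False}
  {x: True, w: True, r: False}


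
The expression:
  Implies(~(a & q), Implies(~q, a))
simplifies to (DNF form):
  a | q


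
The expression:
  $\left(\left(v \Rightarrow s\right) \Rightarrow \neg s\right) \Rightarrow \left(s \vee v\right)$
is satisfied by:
  {v: True, s: True}
  {v: True, s: False}
  {s: True, v: False}


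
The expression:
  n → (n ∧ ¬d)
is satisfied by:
  {d: False, n: False}
  {n: True, d: False}
  {d: True, n: False}


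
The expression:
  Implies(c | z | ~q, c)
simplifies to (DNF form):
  c | (q & ~z)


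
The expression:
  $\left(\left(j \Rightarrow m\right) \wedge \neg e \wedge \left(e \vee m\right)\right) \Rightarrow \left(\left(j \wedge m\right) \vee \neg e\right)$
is always true.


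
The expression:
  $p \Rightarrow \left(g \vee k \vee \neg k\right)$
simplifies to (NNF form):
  $\text{True}$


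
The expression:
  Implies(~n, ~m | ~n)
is always true.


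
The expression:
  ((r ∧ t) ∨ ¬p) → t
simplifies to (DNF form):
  p ∨ t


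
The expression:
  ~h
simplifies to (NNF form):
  ~h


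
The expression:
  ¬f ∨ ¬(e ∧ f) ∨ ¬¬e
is always true.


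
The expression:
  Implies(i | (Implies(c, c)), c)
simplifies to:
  c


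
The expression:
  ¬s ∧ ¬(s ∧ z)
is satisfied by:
  {s: False}


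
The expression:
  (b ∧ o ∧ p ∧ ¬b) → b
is always true.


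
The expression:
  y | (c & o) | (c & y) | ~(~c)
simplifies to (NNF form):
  c | y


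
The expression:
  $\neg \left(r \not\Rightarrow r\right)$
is always true.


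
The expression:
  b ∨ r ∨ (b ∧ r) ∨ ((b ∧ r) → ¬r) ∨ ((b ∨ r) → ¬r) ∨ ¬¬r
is always true.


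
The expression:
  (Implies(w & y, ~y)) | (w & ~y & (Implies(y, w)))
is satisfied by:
  {w: False, y: False}
  {y: True, w: False}
  {w: True, y: False}


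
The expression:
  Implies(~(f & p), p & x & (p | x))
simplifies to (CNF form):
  p & (f | x)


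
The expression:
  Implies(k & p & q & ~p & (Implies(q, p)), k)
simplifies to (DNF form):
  True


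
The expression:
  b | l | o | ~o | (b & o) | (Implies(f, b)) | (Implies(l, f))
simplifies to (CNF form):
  True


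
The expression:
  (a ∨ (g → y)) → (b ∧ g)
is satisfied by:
  {b: True, g: True, y: False, a: False}
  {b: True, a: True, g: True, y: False}
  {b: True, y: True, g: True, a: False}
  {b: True, a: True, y: True, g: True}
  {g: True, a: False, y: False, b: False}


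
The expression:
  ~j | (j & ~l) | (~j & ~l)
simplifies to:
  ~j | ~l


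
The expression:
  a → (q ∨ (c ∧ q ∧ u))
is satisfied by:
  {q: True, a: False}
  {a: False, q: False}
  {a: True, q: True}


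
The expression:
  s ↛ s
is never true.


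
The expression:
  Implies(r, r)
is always true.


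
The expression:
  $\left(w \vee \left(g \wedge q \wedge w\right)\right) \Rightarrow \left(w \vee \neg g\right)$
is always true.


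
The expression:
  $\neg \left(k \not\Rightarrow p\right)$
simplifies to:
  $p \vee \neg k$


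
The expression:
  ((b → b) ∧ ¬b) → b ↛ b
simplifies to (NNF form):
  b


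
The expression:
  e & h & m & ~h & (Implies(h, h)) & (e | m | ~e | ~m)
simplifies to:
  False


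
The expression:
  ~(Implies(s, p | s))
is never true.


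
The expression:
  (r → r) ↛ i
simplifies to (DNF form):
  ¬i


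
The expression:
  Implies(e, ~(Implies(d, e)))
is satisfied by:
  {e: False}


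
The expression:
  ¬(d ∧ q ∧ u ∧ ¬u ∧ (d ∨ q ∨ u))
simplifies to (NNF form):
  True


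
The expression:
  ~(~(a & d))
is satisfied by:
  {a: True, d: True}


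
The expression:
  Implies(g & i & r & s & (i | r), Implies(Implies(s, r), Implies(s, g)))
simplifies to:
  True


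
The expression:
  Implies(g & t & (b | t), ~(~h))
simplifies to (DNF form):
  h | ~g | ~t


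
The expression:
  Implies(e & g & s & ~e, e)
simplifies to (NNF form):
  True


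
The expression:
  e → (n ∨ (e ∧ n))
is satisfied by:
  {n: True, e: False}
  {e: False, n: False}
  {e: True, n: True}


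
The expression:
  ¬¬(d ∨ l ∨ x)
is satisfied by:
  {x: True, d: True, l: True}
  {x: True, d: True, l: False}
  {x: True, l: True, d: False}
  {x: True, l: False, d: False}
  {d: True, l: True, x: False}
  {d: True, l: False, x: False}
  {l: True, d: False, x: False}


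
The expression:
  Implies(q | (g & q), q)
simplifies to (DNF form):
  True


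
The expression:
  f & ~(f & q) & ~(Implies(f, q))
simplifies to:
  f & ~q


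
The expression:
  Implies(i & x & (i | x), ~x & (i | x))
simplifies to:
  ~i | ~x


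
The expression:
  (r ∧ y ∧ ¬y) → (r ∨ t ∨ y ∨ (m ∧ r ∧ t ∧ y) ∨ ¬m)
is always true.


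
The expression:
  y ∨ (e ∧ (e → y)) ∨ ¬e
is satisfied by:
  {y: True, e: False}
  {e: False, y: False}
  {e: True, y: True}


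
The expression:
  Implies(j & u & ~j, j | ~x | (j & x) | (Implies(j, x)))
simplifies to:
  True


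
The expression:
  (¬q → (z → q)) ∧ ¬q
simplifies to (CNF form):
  ¬q ∧ ¬z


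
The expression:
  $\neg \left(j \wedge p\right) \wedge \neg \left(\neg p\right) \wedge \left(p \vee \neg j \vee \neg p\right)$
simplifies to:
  $p \wedge \neg j$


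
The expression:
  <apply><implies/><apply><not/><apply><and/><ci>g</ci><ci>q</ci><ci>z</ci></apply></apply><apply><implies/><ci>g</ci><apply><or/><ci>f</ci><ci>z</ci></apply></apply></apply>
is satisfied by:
  {z: True, f: True, g: False}
  {z: True, f: False, g: False}
  {f: True, z: False, g: False}
  {z: False, f: False, g: False}
  {g: True, z: True, f: True}
  {g: True, z: True, f: False}
  {g: True, f: True, z: False}


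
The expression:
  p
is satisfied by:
  {p: True}


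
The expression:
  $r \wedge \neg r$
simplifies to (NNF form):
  $\text{False}$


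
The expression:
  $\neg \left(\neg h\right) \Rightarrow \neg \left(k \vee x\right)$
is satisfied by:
  {k: False, h: False, x: False}
  {x: True, k: False, h: False}
  {k: True, x: False, h: False}
  {x: True, k: True, h: False}
  {h: True, x: False, k: False}


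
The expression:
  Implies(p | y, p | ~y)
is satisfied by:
  {p: True, y: False}
  {y: False, p: False}
  {y: True, p: True}


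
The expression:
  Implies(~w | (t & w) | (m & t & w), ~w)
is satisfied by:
  {w: False, t: False}
  {t: True, w: False}
  {w: True, t: False}


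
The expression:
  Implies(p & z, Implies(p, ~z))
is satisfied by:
  {p: False, z: False}
  {z: True, p: False}
  {p: True, z: False}


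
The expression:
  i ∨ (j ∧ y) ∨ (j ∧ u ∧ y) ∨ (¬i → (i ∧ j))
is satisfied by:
  {i: True, y: True, j: True}
  {i: True, y: True, j: False}
  {i: True, j: True, y: False}
  {i: True, j: False, y: False}
  {y: True, j: True, i: False}


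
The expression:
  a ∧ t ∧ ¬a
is never true.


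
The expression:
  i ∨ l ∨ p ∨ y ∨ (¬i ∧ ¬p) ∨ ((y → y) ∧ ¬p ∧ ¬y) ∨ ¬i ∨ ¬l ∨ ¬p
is always true.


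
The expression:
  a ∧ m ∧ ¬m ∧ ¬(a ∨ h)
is never true.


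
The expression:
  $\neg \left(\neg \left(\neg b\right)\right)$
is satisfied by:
  {b: False}


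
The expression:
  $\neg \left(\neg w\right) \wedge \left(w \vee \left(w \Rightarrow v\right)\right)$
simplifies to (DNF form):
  $w$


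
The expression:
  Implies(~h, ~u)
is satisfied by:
  {h: True, u: False}
  {u: False, h: False}
  {u: True, h: True}


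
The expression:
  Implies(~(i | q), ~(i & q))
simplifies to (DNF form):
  True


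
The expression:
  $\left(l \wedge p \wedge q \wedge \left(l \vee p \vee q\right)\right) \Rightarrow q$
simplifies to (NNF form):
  $\text{True}$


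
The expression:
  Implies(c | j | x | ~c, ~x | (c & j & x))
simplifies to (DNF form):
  ~x | (c & j)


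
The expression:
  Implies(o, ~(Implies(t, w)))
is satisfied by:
  {t: True, w: False, o: False}
  {w: False, o: False, t: False}
  {t: True, w: True, o: False}
  {w: True, t: False, o: False}
  {o: True, t: True, w: False}


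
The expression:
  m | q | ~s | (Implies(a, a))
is always true.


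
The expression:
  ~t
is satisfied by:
  {t: False}


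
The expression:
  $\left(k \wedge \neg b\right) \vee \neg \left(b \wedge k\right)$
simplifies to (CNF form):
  $\neg b \vee \neg k$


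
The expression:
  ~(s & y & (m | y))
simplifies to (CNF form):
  ~s | ~y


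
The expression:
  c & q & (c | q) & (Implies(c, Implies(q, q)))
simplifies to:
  c & q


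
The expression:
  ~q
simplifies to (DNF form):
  ~q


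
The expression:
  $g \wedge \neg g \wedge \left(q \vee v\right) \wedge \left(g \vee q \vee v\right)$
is never true.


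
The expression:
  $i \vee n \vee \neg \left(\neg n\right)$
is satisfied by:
  {i: True, n: True}
  {i: True, n: False}
  {n: True, i: False}


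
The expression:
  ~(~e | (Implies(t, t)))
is never true.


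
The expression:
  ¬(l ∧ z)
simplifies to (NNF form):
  ¬l ∨ ¬z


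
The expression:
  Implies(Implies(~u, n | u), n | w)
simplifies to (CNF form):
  n | w | ~u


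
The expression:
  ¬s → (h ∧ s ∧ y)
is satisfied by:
  {s: True}


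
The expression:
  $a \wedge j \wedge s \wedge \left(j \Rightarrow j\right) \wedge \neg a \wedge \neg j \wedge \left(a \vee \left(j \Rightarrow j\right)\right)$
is never true.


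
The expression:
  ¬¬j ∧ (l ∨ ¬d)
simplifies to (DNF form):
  (j ∧ l) ∨ (j ∧ ¬d)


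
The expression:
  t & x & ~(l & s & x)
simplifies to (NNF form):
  t & x & (~l | ~s)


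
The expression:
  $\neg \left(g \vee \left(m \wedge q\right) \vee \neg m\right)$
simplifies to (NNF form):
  $m \wedge \neg g \wedge \neg q$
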